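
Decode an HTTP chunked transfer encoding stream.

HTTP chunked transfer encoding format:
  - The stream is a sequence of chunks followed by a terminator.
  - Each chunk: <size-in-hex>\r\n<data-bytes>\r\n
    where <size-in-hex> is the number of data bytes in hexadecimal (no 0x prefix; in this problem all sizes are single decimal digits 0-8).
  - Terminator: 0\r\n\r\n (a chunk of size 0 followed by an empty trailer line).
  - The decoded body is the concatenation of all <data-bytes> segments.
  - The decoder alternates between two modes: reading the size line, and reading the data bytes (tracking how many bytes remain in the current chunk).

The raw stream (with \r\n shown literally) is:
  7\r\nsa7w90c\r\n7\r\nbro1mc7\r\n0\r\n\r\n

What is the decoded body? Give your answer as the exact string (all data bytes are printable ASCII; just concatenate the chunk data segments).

Chunk 1: stream[0..1]='7' size=0x7=7, data at stream[3..10]='sa7w90c' -> body[0..7], body so far='sa7w90c'
Chunk 2: stream[12..13]='7' size=0x7=7, data at stream[15..22]='bro1mc7' -> body[7..14], body so far='sa7w90cbro1mc7'
Chunk 3: stream[24..25]='0' size=0 (terminator). Final body='sa7w90cbro1mc7' (14 bytes)

Answer: sa7w90cbro1mc7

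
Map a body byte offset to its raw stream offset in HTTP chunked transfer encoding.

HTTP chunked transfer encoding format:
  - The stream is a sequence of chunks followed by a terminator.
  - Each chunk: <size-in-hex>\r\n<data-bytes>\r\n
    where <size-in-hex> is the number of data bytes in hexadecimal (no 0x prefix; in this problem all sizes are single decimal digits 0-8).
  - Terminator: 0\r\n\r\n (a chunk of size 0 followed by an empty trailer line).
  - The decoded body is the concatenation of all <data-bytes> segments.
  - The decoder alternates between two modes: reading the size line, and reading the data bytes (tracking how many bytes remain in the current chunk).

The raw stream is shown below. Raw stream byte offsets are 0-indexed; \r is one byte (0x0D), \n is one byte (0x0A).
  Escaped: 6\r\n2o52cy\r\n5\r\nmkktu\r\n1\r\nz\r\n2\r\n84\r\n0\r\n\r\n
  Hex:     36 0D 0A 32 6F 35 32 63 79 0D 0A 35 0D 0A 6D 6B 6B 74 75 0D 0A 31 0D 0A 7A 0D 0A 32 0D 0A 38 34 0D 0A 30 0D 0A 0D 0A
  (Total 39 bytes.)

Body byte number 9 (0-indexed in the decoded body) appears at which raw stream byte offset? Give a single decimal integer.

Answer: 17

Derivation:
Chunk 1: stream[0..1]='6' size=0x6=6, data at stream[3..9]='2o52cy' -> body[0..6], body so far='2o52cy'
Chunk 2: stream[11..12]='5' size=0x5=5, data at stream[14..19]='mkktu' -> body[6..11], body so far='2o52cymkktu'
Chunk 3: stream[21..22]='1' size=0x1=1, data at stream[24..25]='z' -> body[11..12], body so far='2o52cymkktuz'
Chunk 4: stream[27..28]='2' size=0x2=2, data at stream[30..32]='84' -> body[12..14], body so far='2o52cymkktuz84'
Chunk 5: stream[34..35]='0' size=0 (terminator). Final body='2o52cymkktuz84' (14 bytes)
Body byte 9 at stream offset 17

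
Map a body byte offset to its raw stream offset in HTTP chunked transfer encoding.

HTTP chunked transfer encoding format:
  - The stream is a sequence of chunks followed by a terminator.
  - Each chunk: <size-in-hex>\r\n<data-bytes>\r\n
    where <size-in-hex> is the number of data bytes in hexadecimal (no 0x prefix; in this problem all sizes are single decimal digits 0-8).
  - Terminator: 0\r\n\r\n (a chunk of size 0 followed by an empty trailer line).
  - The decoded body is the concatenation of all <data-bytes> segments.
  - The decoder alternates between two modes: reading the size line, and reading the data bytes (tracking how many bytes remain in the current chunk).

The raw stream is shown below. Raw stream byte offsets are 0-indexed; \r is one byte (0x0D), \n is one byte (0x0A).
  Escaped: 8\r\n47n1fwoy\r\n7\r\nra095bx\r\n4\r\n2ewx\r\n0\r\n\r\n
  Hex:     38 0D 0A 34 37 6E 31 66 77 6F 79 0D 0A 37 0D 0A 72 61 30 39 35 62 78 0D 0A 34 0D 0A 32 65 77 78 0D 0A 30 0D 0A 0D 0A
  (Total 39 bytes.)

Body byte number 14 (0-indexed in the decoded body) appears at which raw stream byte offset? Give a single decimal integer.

Answer: 22

Derivation:
Chunk 1: stream[0..1]='8' size=0x8=8, data at stream[3..11]='47n1fwoy' -> body[0..8], body so far='47n1fwoy'
Chunk 2: stream[13..14]='7' size=0x7=7, data at stream[16..23]='ra095bx' -> body[8..15], body so far='47n1fwoyra095bx'
Chunk 3: stream[25..26]='4' size=0x4=4, data at stream[28..32]='2ewx' -> body[15..19], body so far='47n1fwoyra095bx2ewx'
Chunk 4: stream[34..35]='0' size=0 (terminator). Final body='47n1fwoyra095bx2ewx' (19 bytes)
Body byte 14 at stream offset 22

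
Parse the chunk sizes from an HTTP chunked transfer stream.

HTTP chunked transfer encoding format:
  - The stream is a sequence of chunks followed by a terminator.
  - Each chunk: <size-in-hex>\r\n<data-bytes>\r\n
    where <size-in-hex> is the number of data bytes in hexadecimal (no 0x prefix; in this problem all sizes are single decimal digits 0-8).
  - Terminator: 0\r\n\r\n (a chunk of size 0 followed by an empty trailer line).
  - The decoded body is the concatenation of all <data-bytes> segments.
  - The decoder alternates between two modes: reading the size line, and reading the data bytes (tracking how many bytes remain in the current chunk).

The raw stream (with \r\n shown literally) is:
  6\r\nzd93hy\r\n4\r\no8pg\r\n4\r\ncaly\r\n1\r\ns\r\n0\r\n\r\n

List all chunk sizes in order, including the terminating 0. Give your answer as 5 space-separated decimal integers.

Answer: 6 4 4 1 0

Derivation:
Chunk 1: stream[0..1]='6' size=0x6=6, data at stream[3..9]='zd93hy' -> body[0..6], body so far='zd93hy'
Chunk 2: stream[11..12]='4' size=0x4=4, data at stream[14..18]='o8pg' -> body[6..10], body so far='zd93hyo8pg'
Chunk 3: stream[20..21]='4' size=0x4=4, data at stream[23..27]='caly' -> body[10..14], body so far='zd93hyo8pgcaly'
Chunk 4: stream[29..30]='1' size=0x1=1, data at stream[32..33]='s' -> body[14..15], body so far='zd93hyo8pgcalys'
Chunk 5: stream[35..36]='0' size=0 (terminator). Final body='zd93hyo8pgcalys' (15 bytes)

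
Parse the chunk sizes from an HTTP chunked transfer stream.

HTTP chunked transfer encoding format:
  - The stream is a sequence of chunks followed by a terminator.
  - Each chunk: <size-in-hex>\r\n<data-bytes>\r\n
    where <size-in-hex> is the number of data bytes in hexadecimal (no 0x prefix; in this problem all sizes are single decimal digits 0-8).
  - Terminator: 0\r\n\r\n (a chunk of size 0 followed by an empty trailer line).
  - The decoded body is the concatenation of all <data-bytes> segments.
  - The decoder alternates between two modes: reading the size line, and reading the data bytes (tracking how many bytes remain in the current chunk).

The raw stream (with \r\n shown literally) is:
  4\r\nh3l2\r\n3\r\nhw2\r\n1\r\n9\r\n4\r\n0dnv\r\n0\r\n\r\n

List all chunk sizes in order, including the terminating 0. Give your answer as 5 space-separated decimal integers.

Chunk 1: stream[0..1]='4' size=0x4=4, data at stream[3..7]='h3l2' -> body[0..4], body so far='h3l2'
Chunk 2: stream[9..10]='3' size=0x3=3, data at stream[12..15]='hw2' -> body[4..7], body so far='h3l2hw2'
Chunk 3: stream[17..18]='1' size=0x1=1, data at stream[20..21]='9' -> body[7..8], body so far='h3l2hw29'
Chunk 4: stream[23..24]='4' size=0x4=4, data at stream[26..30]='0dnv' -> body[8..12], body so far='h3l2hw290dnv'
Chunk 5: stream[32..33]='0' size=0 (terminator). Final body='h3l2hw290dnv' (12 bytes)

Answer: 4 3 1 4 0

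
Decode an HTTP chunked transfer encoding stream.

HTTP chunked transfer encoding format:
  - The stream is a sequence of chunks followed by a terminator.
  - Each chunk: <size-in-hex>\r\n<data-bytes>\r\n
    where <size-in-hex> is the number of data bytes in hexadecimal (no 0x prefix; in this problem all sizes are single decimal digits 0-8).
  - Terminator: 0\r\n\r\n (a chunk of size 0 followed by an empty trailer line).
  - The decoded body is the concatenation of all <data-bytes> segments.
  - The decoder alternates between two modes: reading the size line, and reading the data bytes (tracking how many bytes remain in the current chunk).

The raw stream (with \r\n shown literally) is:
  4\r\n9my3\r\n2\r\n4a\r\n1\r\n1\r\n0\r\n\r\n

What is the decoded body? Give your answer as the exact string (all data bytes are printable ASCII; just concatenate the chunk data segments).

Answer: 9my34a1

Derivation:
Chunk 1: stream[0..1]='4' size=0x4=4, data at stream[3..7]='9my3' -> body[0..4], body so far='9my3'
Chunk 2: stream[9..10]='2' size=0x2=2, data at stream[12..14]='4a' -> body[4..6], body so far='9my34a'
Chunk 3: stream[16..17]='1' size=0x1=1, data at stream[19..20]='1' -> body[6..7], body so far='9my34a1'
Chunk 4: stream[22..23]='0' size=0 (terminator). Final body='9my34a1' (7 bytes)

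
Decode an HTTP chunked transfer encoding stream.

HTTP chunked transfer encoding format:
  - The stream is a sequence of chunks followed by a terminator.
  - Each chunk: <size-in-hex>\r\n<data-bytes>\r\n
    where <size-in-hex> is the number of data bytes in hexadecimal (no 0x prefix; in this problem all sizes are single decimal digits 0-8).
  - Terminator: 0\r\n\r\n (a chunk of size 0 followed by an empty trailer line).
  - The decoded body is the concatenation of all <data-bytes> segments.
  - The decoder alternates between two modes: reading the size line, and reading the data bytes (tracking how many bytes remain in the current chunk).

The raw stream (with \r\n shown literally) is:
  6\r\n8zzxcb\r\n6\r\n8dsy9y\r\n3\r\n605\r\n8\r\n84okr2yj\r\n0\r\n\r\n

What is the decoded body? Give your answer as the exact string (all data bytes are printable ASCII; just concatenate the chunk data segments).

Answer: 8zzxcb8dsy9y60584okr2yj

Derivation:
Chunk 1: stream[0..1]='6' size=0x6=6, data at stream[3..9]='8zzxcb' -> body[0..6], body so far='8zzxcb'
Chunk 2: stream[11..12]='6' size=0x6=6, data at stream[14..20]='8dsy9y' -> body[6..12], body so far='8zzxcb8dsy9y'
Chunk 3: stream[22..23]='3' size=0x3=3, data at stream[25..28]='605' -> body[12..15], body so far='8zzxcb8dsy9y605'
Chunk 4: stream[30..31]='8' size=0x8=8, data at stream[33..41]='84okr2yj' -> body[15..23], body so far='8zzxcb8dsy9y60584okr2yj'
Chunk 5: stream[43..44]='0' size=0 (terminator). Final body='8zzxcb8dsy9y60584okr2yj' (23 bytes)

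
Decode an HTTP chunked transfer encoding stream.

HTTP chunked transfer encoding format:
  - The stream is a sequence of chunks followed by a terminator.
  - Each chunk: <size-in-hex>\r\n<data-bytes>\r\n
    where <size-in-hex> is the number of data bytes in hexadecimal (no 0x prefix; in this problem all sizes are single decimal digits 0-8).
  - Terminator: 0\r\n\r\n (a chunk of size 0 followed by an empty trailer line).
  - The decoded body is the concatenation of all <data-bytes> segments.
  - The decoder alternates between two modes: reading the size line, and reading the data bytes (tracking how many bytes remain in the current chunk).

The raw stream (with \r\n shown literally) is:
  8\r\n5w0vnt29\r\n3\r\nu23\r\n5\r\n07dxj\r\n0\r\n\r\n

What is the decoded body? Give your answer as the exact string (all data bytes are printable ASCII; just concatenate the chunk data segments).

Chunk 1: stream[0..1]='8' size=0x8=8, data at stream[3..11]='5w0vnt29' -> body[0..8], body so far='5w0vnt29'
Chunk 2: stream[13..14]='3' size=0x3=3, data at stream[16..19]='u23' -> body[8..11], body so far='5w0vnt29u23'
Chunk 3: stream[21..22]='5' size=0x5=5, data at stream[24..29]='07dxj' -> body[11..16], body so far='5w0vnt29u2307dxj'
Chunk 4: stream[31..32]='0' size=0 (terminator). Final body='5w0vnt29u2307dxj' (16 bytes)

Answer: 5w0vnt29u2307dxj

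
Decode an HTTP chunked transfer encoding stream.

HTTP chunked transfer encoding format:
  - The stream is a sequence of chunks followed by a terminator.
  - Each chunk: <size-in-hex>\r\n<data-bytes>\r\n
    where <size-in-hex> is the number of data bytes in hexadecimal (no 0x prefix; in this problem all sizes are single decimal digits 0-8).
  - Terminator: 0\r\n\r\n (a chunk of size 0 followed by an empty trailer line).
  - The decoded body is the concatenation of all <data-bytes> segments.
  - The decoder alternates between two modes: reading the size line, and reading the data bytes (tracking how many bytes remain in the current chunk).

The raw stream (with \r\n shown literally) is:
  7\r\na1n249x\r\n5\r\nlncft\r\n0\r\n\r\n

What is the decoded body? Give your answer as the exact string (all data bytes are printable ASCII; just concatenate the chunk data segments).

Chunk 1: stream[0..1]='7' size=0x7=7, data at stream[3..10]='a1n249x' -> body[0..7], body so far='a1n249x'
Chunk 2: stream[12..13]='5' size=0x5=5, data at stream[15..20]='lncft' -> body[7..12], body so far='a1n249xlncft'
Chunk 3: stream[22..23]='0' size=0 (terminator). Final body='a1n249xlncft' (12 bytes)

Answer: a1n249xlncft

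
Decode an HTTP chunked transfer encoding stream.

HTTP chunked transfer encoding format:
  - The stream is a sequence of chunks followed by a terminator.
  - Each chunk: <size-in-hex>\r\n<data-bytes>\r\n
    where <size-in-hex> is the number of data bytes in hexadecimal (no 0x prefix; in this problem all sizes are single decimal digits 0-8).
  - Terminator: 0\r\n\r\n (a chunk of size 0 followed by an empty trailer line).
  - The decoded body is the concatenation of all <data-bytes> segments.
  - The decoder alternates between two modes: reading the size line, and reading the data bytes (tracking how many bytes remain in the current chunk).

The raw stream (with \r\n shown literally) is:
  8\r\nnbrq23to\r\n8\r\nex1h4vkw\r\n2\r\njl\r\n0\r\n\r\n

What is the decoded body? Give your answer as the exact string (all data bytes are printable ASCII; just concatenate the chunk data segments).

Answer: nbrq23toex1h4vkwjl

Derivation:
Chunk 1: stream[0..1]='8' size=0x8=8, data at stream[3..11]='nbrq23to' -> body[0..8], body so far='nbrq23to'
Chunk 2: stream[13..14]='8' size=0x8=8, data at stream[16..24]='ex1h4vkw' -> body[8..16], body so far='nbrq23toex1h4vkw'
Chunk 3: stream[26..27]='2' size=0x2=2, data at stream[29..31]='jl' -> body[16..18], body so far='nbrq23toex1h4vkwjl'
Chunk 4: stream[33..34]='0' size=0 (terminator). Final body='nbrq23toex1h4vkwjl' (18 bytes)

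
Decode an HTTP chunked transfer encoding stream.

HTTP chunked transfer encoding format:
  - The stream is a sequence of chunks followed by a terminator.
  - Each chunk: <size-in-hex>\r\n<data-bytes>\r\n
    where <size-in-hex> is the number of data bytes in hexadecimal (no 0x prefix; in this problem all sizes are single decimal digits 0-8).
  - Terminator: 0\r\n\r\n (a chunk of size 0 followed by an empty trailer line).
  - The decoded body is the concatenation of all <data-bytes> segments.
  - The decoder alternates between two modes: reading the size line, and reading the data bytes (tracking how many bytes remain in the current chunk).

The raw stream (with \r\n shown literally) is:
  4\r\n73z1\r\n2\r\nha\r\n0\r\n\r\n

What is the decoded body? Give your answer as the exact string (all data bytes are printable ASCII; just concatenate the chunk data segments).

Chunk 1: stream[0..1]='4' size=0x4=4, data at stream[3..7]='73z1' -> body[0..4], body so far='73z1'
Chunk 2: stream[9..10]='2' size=0x2=2, data at stream[12..14]='ha' -> body[4..6], body so far='73z1ha'
Chunk 3: stream[16..17]='0' size=0 (terminator). Final body='73z1ha' (6 bytes)

Answer: 73z1ha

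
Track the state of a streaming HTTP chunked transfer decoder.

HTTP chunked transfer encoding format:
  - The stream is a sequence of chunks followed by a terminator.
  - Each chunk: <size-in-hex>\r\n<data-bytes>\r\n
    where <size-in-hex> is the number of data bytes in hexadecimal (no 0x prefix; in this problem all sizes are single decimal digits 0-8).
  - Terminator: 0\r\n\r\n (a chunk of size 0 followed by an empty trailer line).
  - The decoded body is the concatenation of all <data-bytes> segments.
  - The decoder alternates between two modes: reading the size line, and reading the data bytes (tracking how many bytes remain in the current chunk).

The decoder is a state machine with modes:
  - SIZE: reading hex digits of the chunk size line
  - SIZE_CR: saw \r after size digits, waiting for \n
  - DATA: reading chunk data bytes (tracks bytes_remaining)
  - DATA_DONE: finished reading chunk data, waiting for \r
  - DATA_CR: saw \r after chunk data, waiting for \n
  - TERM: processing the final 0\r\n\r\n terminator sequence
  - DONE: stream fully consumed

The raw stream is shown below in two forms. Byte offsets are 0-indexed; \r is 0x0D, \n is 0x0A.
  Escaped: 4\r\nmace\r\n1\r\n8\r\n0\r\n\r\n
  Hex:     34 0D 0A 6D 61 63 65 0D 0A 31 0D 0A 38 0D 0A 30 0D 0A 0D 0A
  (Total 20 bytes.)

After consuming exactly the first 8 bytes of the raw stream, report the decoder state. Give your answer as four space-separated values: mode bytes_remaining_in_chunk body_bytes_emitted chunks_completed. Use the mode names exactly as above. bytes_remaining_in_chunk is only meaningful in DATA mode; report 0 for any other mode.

Byte 0 = '4': mode=SIZE remaining=0 emitted=0 chunks_done=0
Byte 1 = 0x0D: mode=SIZE_CR remaining=0 emitted=0 chunks_done=0
Byte 2 = 0x0A: mode=DATA remaining=4 emitted=0 chunks_done=0
Byte 3 = 'm': mode=DATA remaining=3 emitted=1 chunks_done=0
Byte 4 = 'a': mode=DATA remaining=2 emitted=2 chunks_done=0
Byte 5 = 'c': mode=DATA remaining=1 emitted=3 chunks_done=0
Byte 6 = 'e': mode=DATA_DONE remaining=0 emitted=4 chunks_done=0
Byte 7 = 0x0D: mode=DATA_CR remaining=0 emitted=4 chunks_done=0

Answer: DATA_CR 0 4 0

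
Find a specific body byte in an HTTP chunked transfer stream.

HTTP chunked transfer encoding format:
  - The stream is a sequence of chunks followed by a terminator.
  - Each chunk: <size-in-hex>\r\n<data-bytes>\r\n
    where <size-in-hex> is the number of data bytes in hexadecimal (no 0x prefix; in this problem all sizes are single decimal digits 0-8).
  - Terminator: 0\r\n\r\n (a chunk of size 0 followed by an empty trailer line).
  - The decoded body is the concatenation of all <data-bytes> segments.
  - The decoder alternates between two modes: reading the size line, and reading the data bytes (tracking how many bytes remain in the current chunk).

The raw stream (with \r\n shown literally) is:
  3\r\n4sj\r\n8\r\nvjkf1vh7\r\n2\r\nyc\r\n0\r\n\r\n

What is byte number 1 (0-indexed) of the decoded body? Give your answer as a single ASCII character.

Chunk 1: stream[0..1]='3' size=0x3=3, data at stream[3..6]='4sj' -> body[0..3], body so far='4sj'
Chunk 2: stream[8..9]='8' size=0x8=8, data at stream[11..19]='vjkf1vh7' -> body[3..11], body so far='4sjvjkf1vh7'
Chunk 3: stream[21..22]='2' size=0x2=2, data at stream[24..26]='yc' -> body[11..13], body so far='4sjvjkf1vh7yc'
Chunk 4: stream[28..29]='0' size=0 (terminator). Final body='4sjvjkf1vh7yc' (13 bytes)
Body byte 1 = 's'

Answer: s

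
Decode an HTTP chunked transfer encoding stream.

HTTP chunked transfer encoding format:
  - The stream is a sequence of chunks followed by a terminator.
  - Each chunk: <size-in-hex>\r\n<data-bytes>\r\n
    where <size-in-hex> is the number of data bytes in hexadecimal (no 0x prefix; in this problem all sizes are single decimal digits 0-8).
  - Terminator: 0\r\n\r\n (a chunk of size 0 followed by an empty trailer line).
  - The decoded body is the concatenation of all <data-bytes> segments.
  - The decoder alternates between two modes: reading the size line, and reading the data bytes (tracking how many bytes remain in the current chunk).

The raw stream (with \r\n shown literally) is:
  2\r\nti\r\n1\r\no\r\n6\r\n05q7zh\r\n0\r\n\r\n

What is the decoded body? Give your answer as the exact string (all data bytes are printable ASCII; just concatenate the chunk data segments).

Answer: tio05q7zh

Derivation:
Chunk 1: stream[0..1]='2' size=0x2=2, data at stream[3..5]='ti' -> body[0..2], body so far='ti'
Chunk 2: stream[7..8]='1' size=0x1=1, data at stream[10..11]='o' -> body[2..3], body so far='tio'
Chunk 3: stream[13..14]='6' size=0x6=6, data at stream[16..22]='05q7zh' -> body[3..9], body so far='tio05q7zh'
Chunk 4: stream[24..25]='0' size=0 (terminator). Final body='tio05q7zh' (9 bytes)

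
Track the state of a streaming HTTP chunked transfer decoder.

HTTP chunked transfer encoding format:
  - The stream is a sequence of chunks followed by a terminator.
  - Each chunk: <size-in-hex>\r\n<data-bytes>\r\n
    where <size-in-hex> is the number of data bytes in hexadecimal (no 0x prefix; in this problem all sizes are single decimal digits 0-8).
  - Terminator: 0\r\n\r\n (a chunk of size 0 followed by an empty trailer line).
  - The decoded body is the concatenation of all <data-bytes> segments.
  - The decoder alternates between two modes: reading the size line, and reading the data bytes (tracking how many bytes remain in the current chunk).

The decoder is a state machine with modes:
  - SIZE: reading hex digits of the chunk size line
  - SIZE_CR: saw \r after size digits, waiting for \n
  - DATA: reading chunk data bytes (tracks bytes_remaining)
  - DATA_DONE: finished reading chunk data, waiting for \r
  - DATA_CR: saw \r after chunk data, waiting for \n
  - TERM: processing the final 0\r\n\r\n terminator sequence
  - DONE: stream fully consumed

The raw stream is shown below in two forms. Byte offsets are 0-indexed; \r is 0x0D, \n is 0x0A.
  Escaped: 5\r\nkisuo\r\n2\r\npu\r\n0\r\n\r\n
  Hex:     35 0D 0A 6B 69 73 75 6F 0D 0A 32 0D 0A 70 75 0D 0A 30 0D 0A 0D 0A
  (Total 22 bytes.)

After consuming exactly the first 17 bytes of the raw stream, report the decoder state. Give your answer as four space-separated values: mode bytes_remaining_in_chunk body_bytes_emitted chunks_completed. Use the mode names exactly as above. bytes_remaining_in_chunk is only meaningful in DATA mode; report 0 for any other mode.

Byte 0 = '5': mode=SIZE remaining=0 emitted=0 chunks_done=0
Byte 1 = 0x0D: mode=SIZE_CR remaining=0 emitted=0 chunks_done=0
Byte 2 = 0x0A: mode=DATA remaining=5 emitted=0 chunks_done=0
Byte 3 = 'k': mode=DATA remaining=4 emitted=1 chunks_done=0
Byte 4 = 'i': mode=DATA remaining=3 emitted=2 chunks_done=0
Byte 5 = 's': mode=DATA remaining=2 emitted=3 chunks_done=0
Byte 6 = 'u': mode=DATA remaining=1 emitted=4 chunks_done=0
Byte 7 = 'o': mode=DATA_DONE remaining=0 emitted=5 chunks_done=0
Byte 8 = 0x0D: mode=DATA_CR remaining=0 emitted=5 chunks_done=0
Byte 9 = 0x0A: mode=SIZE remaining=0 emitted=5 chunks_done=1
Byte 10 = '2': mode=SIZE remaining=0 emitted=5 chunks_done=1
Byte 11 = 0x0D: mode=SIZE_CR remaining=0 emitted=5 chunks_done=1
Byte 12 = 0x0A: mode=DATA remaining=2 emitted=5 chunks_done=1
Byte 13 = 'p': mode=DATA remaining=1 emitted=6 chunks_done=1
Byte 14 = 'u': mode=DATA_DONE remaining=0 emitted=7 chunks_done=1
Byte 15 = 0x0D: mode=DATA_CR remaining=0 emitted=7 chunks_done=1
Byte 16 = 0x0A: mode=SIZE remaining=0 emitted=7 chunks_done=2

Answer: SIZE 0 7 2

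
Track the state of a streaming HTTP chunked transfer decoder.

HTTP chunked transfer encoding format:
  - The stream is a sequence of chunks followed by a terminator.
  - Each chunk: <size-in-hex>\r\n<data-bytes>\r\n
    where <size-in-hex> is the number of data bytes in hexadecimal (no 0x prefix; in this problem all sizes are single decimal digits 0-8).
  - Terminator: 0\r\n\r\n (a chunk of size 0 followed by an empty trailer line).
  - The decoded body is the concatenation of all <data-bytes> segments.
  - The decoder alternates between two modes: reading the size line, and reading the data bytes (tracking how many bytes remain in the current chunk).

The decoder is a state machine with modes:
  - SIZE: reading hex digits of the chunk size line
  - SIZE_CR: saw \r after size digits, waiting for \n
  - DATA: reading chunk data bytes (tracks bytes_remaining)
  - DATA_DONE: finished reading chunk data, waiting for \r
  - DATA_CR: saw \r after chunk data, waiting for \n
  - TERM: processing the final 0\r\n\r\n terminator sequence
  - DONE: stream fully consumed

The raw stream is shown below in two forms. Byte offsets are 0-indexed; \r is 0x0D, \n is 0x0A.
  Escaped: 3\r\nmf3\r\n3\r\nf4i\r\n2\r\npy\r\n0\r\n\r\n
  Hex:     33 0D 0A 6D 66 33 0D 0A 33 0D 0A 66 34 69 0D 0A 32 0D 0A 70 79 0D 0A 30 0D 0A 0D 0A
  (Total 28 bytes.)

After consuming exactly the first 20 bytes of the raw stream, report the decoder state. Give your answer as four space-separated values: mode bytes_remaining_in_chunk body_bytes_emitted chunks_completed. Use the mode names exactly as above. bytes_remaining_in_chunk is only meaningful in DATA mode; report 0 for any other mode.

Answer: DATA 1 7 2

Derivation:
Byte 0 = '3': mode=SIZE remaining=0 emitted=0 chunks_done=0
Byte 1 = 0x0D: mode=SIZE_CR remaining=0 emitted=0 chunks_done=0
Byte 2 = 0x0A: mode=DATA remaining=3 emitted=0 chunks_done=0
Byte 3 = 'm': mode=DATA remaining=2 emitted=1 chunks_done=0
Byte 4 = 'f': mode=DATA remaining=1 emitted=2 chunks_done=0
Byte 5 = '3': mode=DATA_DONE remaining=0 emitted=3 chunks_done=0
Byte 6 = 0x0D: mode=DATA_CR remaining=0 emitted=3 chunks_done=0
Byte 7 = 0x0A: mode=SIZE remaining=0 emitted=3 chunks_done=1
Byte 8 = '3': mode=SIZE remaining=0 emitted=3 chunks_done=1
Byte 9 = 0x0D: mode=SIZE_CR remaining=0 emitted=3 chunks_done=1
Byte 10 = 0x0A: mode=DATA remaining=3 emitted=3 chunks_done=1
Byte 11 = 'f': mode=DATA remaining=2 emitted=4 chunks_done=1
Byte 12 = '4': mode=DATA remaining=1 emitted=5 chunks_done=1
Byte 13 = 'i': mode=DATA_DONE remaining=0 emitted=6 chunks_done=1
Byte 14 = 0x0D: mode=DATA_CR remaining=0 emitted=6 chunks_done=1
Byte 15 = 0x0A: mode=SIZE remaining=0 emitted=6 chunks_done=2
Byte 16 = '2': mode=SIZE remaining=0 emitted=6 chunks_done=2
Byte 17 = 0x0D: mode=SIZE_CR remaining=0 emitted=6 chunks_done=2
Byte 18 = 0x0A: mode=DATA remaining=2 emitted=6 chunks_done=2
Byte 19 = 'p': mode=DATA remaining=1 emitted=7 chunks_done=2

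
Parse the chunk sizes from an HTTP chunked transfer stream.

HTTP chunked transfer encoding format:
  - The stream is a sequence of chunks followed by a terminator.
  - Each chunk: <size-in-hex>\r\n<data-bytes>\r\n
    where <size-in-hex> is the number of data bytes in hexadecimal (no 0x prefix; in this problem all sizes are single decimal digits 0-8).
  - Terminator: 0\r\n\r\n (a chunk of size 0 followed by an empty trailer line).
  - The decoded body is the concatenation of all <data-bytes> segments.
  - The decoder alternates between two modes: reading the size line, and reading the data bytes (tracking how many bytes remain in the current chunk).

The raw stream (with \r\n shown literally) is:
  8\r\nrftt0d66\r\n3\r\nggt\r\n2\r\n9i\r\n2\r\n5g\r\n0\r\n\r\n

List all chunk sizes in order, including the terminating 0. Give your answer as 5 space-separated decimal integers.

Chunk 1: stream[0..1]='8' size=0x8=8, data at stream[3..11]='rftt0d66' -> body[0..8], body so far='rftt0d66'
Chunk 2: stream[13..14]='3' size=0x3=3, data at stream[16..19]='ggt' -> body[8..11], body so far='rftt0d66ggt'
Chunk 3: stream[21..22]='2' size=0x2=2, data at stream[24..26]='9i' -> body[11..13], body so far='rftt0d66ggt9i'
Chunk 4: stream[28..29]='2' size=0x2=2, data at stream[31..33]='5g' -> body[13..15], body so far='rftt0d66ggt9i5g'
Chunk 5: stream[35..36]='0' size=0 (terminator). Final body='rftt0d66ggt9i5g' (15 bytes)

Answer: 8 3 2 2 0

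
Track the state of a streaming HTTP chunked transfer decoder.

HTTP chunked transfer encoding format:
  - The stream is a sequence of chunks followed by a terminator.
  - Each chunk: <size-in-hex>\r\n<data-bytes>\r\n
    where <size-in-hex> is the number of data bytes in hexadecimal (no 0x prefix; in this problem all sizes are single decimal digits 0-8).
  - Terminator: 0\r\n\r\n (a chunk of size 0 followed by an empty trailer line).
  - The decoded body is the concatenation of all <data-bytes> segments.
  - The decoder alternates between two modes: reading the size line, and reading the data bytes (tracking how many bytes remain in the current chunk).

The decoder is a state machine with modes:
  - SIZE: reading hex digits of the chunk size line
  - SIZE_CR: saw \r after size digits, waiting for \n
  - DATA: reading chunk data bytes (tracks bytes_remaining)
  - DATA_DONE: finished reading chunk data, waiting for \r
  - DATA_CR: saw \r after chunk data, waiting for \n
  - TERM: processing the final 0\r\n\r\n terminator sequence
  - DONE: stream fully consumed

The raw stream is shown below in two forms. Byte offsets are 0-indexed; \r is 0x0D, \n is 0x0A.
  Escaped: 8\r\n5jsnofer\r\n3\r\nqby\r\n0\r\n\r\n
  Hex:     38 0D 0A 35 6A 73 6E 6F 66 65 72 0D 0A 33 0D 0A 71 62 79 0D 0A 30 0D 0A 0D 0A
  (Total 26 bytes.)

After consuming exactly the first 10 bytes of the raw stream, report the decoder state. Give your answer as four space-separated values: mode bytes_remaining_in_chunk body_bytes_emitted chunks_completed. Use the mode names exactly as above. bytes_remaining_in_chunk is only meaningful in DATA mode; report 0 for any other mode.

Answer: DATA 1 7 0

Derivation:
Byte 0 = '8': mode=SIZE remaining=0 emitted=0 chunks_done=0
Byte 1 = 0x0D: mode=SIZE_CR remaining=0 emitted=0 chunks_done=0
Byte 2 = 0x0A: mode=DATA remaining=8 emitted=0 chunks_done=0
Byte 3 = '5': mode=DATA remaining=7 emitted=1 chunks_done=0
Byte 4 = 'j': mode=DATA remaining=6 emitted=2 chunks_done=0
Byte 5 = 's': mode=DATA remaining=5 emitted=3 chunks_done=0
Byte 6 = 'n': mode=DATA remaining=4 emitted=4 chunks_done=0
Byte 7 = 'o': mode=DATA remaining=3 emitted=5 chunks_done=0
Byte 8 = 'f': mode=DATA remaining=2 emitted=6 chunks_done=0
Byte 9 = 'e': mode=DATA remaining=1 emitted=7 chunks_done=0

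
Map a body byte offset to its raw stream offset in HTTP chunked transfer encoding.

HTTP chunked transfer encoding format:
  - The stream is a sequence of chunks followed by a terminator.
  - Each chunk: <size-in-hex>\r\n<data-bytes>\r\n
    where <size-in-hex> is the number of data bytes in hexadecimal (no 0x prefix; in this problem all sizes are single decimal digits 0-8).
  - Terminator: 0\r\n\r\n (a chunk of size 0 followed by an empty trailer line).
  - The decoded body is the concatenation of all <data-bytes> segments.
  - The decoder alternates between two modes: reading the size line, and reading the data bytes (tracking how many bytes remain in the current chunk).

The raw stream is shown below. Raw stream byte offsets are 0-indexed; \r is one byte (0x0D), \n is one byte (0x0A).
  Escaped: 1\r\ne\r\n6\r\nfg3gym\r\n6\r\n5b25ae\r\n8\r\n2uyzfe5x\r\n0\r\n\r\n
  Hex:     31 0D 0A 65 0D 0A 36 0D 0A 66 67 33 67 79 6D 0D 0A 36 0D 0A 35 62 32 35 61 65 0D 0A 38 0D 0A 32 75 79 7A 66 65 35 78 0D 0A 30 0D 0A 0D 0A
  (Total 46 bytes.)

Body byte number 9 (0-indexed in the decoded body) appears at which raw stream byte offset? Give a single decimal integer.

Answer: 22

Derivation:
Chunk 1: stream[0..1]='1' size=0x1=1, data at stream[3..4]='e' -> body[0..1], body so far='e'
Chunk 2: stream[6..7]='6' size=0x6=6, data at stream[9..15]='fg3gym' -> body[1..7], body so far='efg3gym'
Chunk 3: stream[17..18]='6' size=0x6=6, data at stream[20..26]='5b25ae' -> body[7..13], body so far='efg3gym5b25ae'
Chunk 4: stream[28..29]='8' size=0x8=8, data at stream[31..39]='2uyzfe5x' -> body[13..21], body so far='efg3gym5b25ae2uyzfe5x'
Chunk 5: stream[41..42]='0' size=0 (terminator). Final body='efg3gym5b25ae2uyzfe5x' (21 bytes)
Body byte 9 at stream offset 22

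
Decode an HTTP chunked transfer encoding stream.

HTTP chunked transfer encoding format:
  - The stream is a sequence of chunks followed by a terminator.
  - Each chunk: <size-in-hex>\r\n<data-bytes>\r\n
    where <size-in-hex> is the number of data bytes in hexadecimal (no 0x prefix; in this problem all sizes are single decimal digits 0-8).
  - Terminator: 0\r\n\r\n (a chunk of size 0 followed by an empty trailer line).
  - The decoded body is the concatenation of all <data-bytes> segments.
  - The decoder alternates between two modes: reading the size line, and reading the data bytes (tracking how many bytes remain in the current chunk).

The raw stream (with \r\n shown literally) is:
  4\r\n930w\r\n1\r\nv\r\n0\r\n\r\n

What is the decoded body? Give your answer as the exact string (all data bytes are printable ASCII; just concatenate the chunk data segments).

Answer: 930wv

Derivation:
Chunk 1: stream[0..1]='4' size=0x4=4, data at stream[3..7]='930w' -> body[0..4], body so far='930w'
Chunk 2: stream[9..10]='1' size=0x1=1, data at stream[12..13]='v' -> body[4..5], body so far='930wv'
Chunk 3: stream[15..16]='0' size=0 (terminator). Final body='930wv' (5 bytes)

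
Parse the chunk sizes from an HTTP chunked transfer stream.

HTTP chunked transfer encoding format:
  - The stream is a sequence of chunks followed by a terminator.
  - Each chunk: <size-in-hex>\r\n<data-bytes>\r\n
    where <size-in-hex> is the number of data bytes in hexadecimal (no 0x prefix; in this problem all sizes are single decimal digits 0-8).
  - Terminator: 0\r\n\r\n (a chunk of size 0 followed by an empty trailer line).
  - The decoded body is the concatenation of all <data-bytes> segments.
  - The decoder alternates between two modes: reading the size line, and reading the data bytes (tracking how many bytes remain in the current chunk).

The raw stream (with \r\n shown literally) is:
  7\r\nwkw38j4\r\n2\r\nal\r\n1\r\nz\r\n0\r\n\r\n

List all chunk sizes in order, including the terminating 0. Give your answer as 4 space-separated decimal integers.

Chunk 1: stream[0..1]='7' size=0x7=7, data at stream[3..10]='wkw38j4' -> body[0..7], body so far='wkw38j4'
Chunk 2: stream[12..13]='2' size=0x2=2, data at stream[15..17]='al' -> body[7..9], body so far='wkw38j4al'
Chunk 3: stream[19..20]='1' size=0x1=1, data at stream[22..23]='z' -> body[9..10], body so far='wkw38j4alz'
Chunk 4: stream[25..26]='0' size=0 (terminator). Final body='wkw38j4alz' (10 bytes)

Answer: 7 2 1 0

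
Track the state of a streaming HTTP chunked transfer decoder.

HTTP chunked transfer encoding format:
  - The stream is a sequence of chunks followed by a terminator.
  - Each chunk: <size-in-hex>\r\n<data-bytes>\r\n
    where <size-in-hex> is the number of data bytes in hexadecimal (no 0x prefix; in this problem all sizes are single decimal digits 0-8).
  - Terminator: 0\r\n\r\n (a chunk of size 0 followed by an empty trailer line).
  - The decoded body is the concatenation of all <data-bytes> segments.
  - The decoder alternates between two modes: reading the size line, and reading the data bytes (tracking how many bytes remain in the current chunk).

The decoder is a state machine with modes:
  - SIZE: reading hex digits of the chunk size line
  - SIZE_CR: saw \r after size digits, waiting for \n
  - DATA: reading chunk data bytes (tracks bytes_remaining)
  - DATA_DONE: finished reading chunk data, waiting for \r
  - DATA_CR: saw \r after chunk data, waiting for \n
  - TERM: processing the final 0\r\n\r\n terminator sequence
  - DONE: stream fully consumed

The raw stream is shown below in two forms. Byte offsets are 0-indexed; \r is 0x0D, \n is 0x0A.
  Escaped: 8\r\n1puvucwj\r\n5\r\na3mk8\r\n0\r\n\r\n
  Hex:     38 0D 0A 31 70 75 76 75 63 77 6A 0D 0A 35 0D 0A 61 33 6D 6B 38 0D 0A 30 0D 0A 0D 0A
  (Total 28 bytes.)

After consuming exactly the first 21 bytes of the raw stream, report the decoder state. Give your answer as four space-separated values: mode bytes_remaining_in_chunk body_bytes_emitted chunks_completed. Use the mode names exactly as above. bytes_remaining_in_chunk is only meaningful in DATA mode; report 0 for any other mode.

Byte 0 = '8': mode=SIZE remaining=0 emitted=0 chunks_done=0
Byte 1 = 0x0D: mode=SIZE_CR remaining=0 emitted=0 chunks_done=0
Byte 2 = 0x0A: mode=DATA remaining=8 emitted=0 chunks_done=0
Byte 3 = '1': mode=DATA remaining=7 emitted=1 chunks_done=0
Byte 4 = 'p': mode=DATA remaining=6 emitted=2 chunks_done=0
Byte 5 = 'u': mode=DATA remaining=5 emitted=3 chunks_done=0
Byte 6 = 'v': mode=DATA remaining=4 emitted=4 chunks_done=0
Byte 7 = 'u': mode=DATA remaining=3 emitted=5 chunks_done=0
Byte 8 = 'c': mode=DATA remaining=2 emitted=6 chunks_done=0
Byte 9 = 'w': mode=DATA remaining=1 emitted=7 chunks_done=0
Byte 10 = 'j': mode=DATA_DONE remaining=0 emitted=8 chunks_done=0
Byte 11 = 0x0D: mode=DATA_CR remaining=0 emitted=8 chunks_done=0
Byte 12 = 0x0A: mode=SIZE remaining=0 emitted=8 chunks_done=1
Byte 13 = '5': mode=SIZE remaining=0 emitted=8 chunks_done=1
Byte 14 = 0x0D: mode=SIZE_CR remaining=0 emitted=8 chunks_done=1
Byte 15 = 0x0A: mode=DATA remaining=5 emitted=8 chunks_done=1
Byte 16 = 'a': mode=DATA remaining=4 emitted=9 chunks_done=1
Byte 17 = '3': mode=DATA remaining=3 emitted=10 chunks_done=1
Byte 18 = 'm': mode=DATA remaining=2 emitted=11 chunks_done=1
Byte 19 = 'k': mode=DATA remaining=1 emitted=12 chunks_done=1
Byte 20 = '8': mode=DATA_DONE remaining=0 emitted=13 chunks_done=1

Answer: DATA_DONE 0 13 1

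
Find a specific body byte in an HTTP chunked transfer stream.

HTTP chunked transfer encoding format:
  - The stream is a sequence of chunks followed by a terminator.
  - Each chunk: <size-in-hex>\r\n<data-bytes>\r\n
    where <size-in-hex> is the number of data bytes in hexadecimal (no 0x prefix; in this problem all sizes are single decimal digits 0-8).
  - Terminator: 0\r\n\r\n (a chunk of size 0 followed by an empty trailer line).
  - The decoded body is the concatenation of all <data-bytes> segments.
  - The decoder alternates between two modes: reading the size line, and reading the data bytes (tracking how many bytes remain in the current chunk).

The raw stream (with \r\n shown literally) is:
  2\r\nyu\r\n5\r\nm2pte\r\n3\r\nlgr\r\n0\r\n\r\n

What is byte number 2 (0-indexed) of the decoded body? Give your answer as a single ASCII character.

Chunk 1: stream[0..1]='2' size=0x2=2, data at stream[3..5]='yu' -> body[0..2], body so far='yu'
Chunk 2: stream[7..8]='5' size=0x5=5, data at stream[10..15]='m2pte' -> body[2..7], body so far='yum2pte'
Chunk 3: stream[17..18]='3' size=0x3=3, data at stream[20..23]='lgr' -> body[7..10], body so far='yum2ptelgr'
Chunk 4: stream[25..26]='0' size=0 (terminator). Final body='yum2ptelgr' (10 bytes)
Body byte 2 = 'm'

Answer: m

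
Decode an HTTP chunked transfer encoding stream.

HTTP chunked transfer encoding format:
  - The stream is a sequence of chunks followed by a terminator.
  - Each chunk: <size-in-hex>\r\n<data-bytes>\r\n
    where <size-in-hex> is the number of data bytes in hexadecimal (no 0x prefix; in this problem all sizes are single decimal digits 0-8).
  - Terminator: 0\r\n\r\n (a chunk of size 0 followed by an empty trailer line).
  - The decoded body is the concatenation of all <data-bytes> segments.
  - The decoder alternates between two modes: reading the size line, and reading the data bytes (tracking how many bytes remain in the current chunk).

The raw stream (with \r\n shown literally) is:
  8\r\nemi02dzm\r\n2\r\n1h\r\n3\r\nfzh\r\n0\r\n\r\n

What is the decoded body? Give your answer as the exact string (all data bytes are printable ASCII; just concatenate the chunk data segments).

Chunk 1: stream[0..1]='8' size=0x8=8, data at stream[3..11]='emi02dzm' -> body[0..8], body so far='emi02dzm'
Chunk 2: stream[13..14]='2' size=0x2=2, data at stream[16..18]='1h' -> body[8..10], body so far='emi02dzm1h'
Chunk 3: stream[20..21]='3' size=0x3=3, data at stream[23..26]='fzh' -> body[10..13], body so far='emi02dzm1hfzh'
Chunk 4: stream[28..29]='0' size=0 (terminator). Final body='emi02dzm1hfzh' (13 bytes)

Answer: emi02dzm1hfzh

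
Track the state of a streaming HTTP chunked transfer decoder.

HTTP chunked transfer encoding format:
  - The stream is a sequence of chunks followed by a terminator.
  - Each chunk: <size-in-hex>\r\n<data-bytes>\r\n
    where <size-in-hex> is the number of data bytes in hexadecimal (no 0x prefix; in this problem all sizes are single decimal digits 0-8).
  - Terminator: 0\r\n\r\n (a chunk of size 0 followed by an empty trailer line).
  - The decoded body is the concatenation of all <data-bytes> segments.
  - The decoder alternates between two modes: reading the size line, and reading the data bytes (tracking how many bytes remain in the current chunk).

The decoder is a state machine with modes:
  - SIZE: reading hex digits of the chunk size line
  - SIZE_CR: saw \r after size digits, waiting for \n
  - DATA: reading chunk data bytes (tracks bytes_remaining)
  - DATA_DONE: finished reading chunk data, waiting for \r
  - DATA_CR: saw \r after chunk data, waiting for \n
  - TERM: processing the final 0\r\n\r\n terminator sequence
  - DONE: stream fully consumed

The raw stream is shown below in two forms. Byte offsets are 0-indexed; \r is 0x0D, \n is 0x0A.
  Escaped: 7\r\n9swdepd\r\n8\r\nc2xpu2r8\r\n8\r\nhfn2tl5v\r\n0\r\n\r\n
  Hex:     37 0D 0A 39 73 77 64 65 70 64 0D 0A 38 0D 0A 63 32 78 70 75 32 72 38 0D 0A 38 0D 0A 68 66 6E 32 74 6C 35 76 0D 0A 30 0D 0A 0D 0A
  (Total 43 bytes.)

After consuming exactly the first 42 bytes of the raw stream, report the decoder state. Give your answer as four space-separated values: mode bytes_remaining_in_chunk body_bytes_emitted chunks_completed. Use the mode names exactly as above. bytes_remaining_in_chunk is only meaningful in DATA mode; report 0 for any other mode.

Answer: TERM 0 23 3

Derivation:
Byte 0 = '7': mode=SIZE remaining=0 emitted=0 chunks_done=0
Byte 1 = 0x0D: mode=SIZE_CR remaining=0 emitted=0 chunks_done=0
Byte 2 = 0x0A: mode=DATA remaining=7 emitted=0 chunks_done=0
Byte 3 = '9': mode=DATA remaining=6 emitted=1 chunks_done=0
Byte 4 = 's': mode=DATA remaining=5 emitted=2 chunks_done=0
Byte 5 = 'w': mode=DATA remaining=4 emitted=3 chunks_done=0
Byte 6 = 'd': mode=DATA remaining=3 emitted=4 chunks_done=0
Byte 7 = 'e': mode=DATA remaining=2 emitted=5 chunks_done=0
Byte 8 = 'p': mode=DATA remaining=1 emitted=6 chunks_done=0
Byte 9 = 'd': mode=DATA_DONE remaining=0 emitted=7 chunks_done=0
Byte 10 = 0x0D: mode=DATA_CR remaining=0 emitted=7 chunks_done=0
Byte 11 = 0x0A: mode=SIZE remaining=0 emitted=7 chunks_done=1
Byte 12 = '8': mode=SIZE remaining=0 emitted=7 chunks_done=1
Byte 13 = 0x0D: mode=SIZE_CR remaining=0 emitted=7 chunks_done=1
Byte 14 = 0x0A: mode=DATA remaining=8 emitted=7 chunks_done=1
Byte 15 = 'c': mode=DATA remaining=7 emitted=8 chunks_done=1
Byte 16 = '2': mode=DATA remaining=6 emitted=9 chunks_done=1
Byte 17 = 'x': mode=DATA remaining=5 emitted=10 chunks_done=1
Byte 18 = 'p': mode=DATA remaining=4 emitted=11 chunks_done=1
Byte 19 = 'u': mode=DATA remaining=3 emitted=12 chunks_done=1
Byte 20 = '2': mode=DATA remaining=2 emitted=13 chunks_done=1
Byte 21 = 'r': mode=DATA remaining=1 emitted=14 chunks_done=1
Byte 22 = '8': mode=DATA_DONE remaining=0 emitted=15 chunks_done=1
Byte 23 = 0x0D: mode=DATA_CR remaining=0 emitted=15 chunks_done=1
Byte 24 = 0x0A: mode=SIZE remaining=0 emitted=15 chunks_done=2
Byte 25 = '8': mode=SIZE remaining=0 emitted=15 chunks_done=2
Byte 26 = 0x0D: mode=SIZE_CR remaining=0 emitted=15 chunks_done=2
Byte 27 = 0x0A: mode=DATA remaining=8 emitted=15 chunks_done=2
Byte 28 = 'h': mode=DATA remaining=7 emitted=16 chunks_done=2
Byte 29 = 'f': mode=DATA remaining=6 emitted=17 chunks_done=2
Byte 30 = 'n': mode=DATA remaining=5 emitted=18 chunks_done=2
Byte 31 = '2': mode=DATA remaining=4 emitted=19 chunks_done=2
Byte 32 = 't': mode=DATA remaining=3 emitted=20 chunks_done=2
Byte 33 = 'l': mode=DATA remaining=2 emitted=21 chunks_done=2
Byte 34 = '5': mode=DATA remaining=1 emitted=22 chunks_done=2
Byte 35 = 'v': mode=DATA_DONE remaining=0 emitted=23 chunks_done=2
Byte 36 = 0x0D: mode=DATA_CR remaining=0 emitted=23 chunks_done=2
Byte 37 = 0x0A: mode=SIZE remaining=0 emitted=23 chunks_done=3
Byte 38 = '0': mode=SIZE remaining=0 emitted=23 chunks_done=3
Byte 39 = 0x0D: mode=SIZE_CR remaining=0 emitted=23 chunks_done=3
Byte 40 = 0x0A: mode=TERM remaining=0 emitted=23 chunks_done=3
Byte 41 = 0x0D: mode=TERM remaining=0 emitted=23 chunks_done=3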